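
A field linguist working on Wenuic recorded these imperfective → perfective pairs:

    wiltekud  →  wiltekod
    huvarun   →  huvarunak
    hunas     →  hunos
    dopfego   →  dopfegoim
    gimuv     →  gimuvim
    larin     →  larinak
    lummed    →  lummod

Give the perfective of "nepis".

"nepis" ends in -s. The one such stem in the data (hunas → hunos) changes the last vowel to 'o' (as do lummed, wiltekud), so the same rule applies.
The other patterns: stems ending in -o or -v add -im; stems ending in -n add -ak.
So nepis → nepos.

nepos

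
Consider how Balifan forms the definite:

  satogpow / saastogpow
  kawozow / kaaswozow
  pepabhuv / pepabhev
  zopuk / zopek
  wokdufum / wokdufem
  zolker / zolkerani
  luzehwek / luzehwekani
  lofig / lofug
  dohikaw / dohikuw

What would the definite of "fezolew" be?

fezolewani

zopuk and luzehwek both end in -k yet inflect differently (zopek, luzehwekani), so the final letter is not what conditions the rule; the last vowel is.
"fezolew" has last vowel 'e'. The stems whose last vowel is 'e' (zolker → zolkerani, luzehwek → luzehwekani) add -ani.
The other patterns: stems whose last vowel is 'o' insert -as- after the first vowel; stems whose last vowel is 'u' change the last vowel to 'e'; stems whose last vowel is 'a' or 'i' change the last vowel to 'u'.
So fezolew → fezolewani.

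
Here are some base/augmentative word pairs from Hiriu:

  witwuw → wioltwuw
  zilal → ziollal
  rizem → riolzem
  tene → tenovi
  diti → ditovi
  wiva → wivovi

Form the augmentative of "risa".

risovi

"risa" ends in a vowel. The stems ending in a vowel (tene → tenovi, diti → ditovi, wiva → wivovi) drop the final letter and add -ovi.
The other pattern: stems ending in a consonant insert -ol- after the first vowel.
So risa → risovi.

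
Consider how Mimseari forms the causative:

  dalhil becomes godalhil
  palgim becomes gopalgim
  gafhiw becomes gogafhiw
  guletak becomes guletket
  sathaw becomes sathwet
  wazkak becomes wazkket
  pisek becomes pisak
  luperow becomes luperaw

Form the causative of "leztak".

gafhiw and sathaw both end in -w yet inflect differently (gogafhiw, sathwet), so the final letter is not what conditions the rule; the last vowel is.
"leztak" has last vowel 'a'. The stems whose last vowel is 'a' (guletak → guletket, sathaw → sathwet, wazkak → wazkket) delete the last vowel and add -et.
So leztak → leztket.

leztket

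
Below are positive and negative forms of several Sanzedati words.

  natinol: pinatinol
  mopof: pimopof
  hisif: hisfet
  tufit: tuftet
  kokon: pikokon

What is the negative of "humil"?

mopof and hisif both end in -f yet inflect differently (pimopof, hisfet), so the final letter is not what conditions the rule; the last vowel is.
"humil" has last vowel 'i'. The stems whose last vowel is 'i' (tufit → tuftet, hisif → hisfet) delete the last vowel and add -et.
The other pattern: stems whose last vowel is 'o' add the prefix pi-.
So humil → humlet.

humlet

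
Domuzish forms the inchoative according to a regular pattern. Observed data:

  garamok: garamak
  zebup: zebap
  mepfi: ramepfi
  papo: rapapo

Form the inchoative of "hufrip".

hufrap

garamok and papo both have last vowel 'o' yet inflect differently (garamak, rapapo), so the last vowel is not what conditions the rule; whether the stem ends in a vowel or a consonant is.
"hufrip" ends in a consonant. The stems ending in a consonant (garamok → garamak, zebup → zebap) change the last vowel to 'a'.
The other pattern: stems ending in a vowel add the prefix ra-.
So hufrip → hufrap.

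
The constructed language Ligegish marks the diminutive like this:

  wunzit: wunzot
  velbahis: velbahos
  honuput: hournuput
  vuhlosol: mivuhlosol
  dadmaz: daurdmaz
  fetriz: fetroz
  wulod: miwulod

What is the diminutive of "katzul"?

kaurtzul

fetriz and dadmaz both end in -z yet inflect differently (fetroz, daurdmaz), so the final letter is not what conditions the rule; the last vowel is.
"katzul" has last vowel 'u'. The one such stem in the data (honuput → hournuput) inserts -ur- after the first vowel (as does dadmaz), so the same rule applies.
The other patterns: stems whose last vowel is 'i' change the last vowel to 'o'; stems whose last vowel is 'o' add the prefix mi-.
So katzul → kaurtzul.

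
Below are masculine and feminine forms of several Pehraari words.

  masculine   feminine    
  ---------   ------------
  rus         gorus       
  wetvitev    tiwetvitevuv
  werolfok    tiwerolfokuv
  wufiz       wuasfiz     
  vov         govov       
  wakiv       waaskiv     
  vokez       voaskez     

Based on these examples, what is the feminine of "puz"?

vov and wakiv both end in -v yet inflect differently (govov, waaskiv), so the final letter is not what conditions the rule; the number of vowels is.
"puz" has 1 vowel. The stems with 1 vowel (rus → gorus, vov → govov) add the prefix go-.
The other patterns: stems with 2 vowels insert -as- after the first vowel; stems with 3 vowels add ti- … -uv around the stem.
So puz → gopuz.

gopuz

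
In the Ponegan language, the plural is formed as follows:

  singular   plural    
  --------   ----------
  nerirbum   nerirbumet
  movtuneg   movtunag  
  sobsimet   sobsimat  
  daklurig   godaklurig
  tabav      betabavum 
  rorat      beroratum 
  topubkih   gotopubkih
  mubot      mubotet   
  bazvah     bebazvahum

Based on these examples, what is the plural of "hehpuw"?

hehpuwet

rorat and sobsimet both end in -t yet inflect differently (beroratum, sobsimat), so the final letter is not what conditions the rule; the last vowel is.
"hehpuw" has last vowel 'u'. The one such stem in the data (nerirbum → nerirbumet) adds -et, so the same rule applies.
So hehpuw → hehpuwet.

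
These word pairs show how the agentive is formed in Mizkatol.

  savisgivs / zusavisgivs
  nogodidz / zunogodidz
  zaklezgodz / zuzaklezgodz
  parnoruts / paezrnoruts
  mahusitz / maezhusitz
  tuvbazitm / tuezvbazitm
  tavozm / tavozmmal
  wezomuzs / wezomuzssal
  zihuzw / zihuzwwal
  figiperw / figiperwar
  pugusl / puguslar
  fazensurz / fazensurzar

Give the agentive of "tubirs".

tubirsar

savisgivs and parnoruts both end in -s yet inflect differently (zusavisgivs, paezrnoruts), so the final letter is not what conditions the rule; the second-to-last letter is.
"tubirs" has second-to-last letter 'r'. The stems whose second-to-last letter is 'r' (figiperw → figiperwar, fazensurz → fazensurzar) add -ar.
The other patterns: stems whose second-to-last letter is 'd' or 'v' add the prefix zu-; stems whose second-to-last letter is 't' insert -ez- after the first vowel; stems whose second-to-last letter is 'z' double the final consonant and add -al.
So tubirs → tubirsar.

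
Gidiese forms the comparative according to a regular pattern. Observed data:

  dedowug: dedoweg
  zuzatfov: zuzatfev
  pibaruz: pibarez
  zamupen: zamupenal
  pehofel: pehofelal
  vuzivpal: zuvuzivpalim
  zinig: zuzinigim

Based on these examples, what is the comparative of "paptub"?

"paptub" has last vowel 'u'. The stems whose last vowel is 'u' (dedowug → dedoweg, pibaruz → pibarez) change the last vowel to 'e'.
The other patterns: stems whose last vowel is 'e' add -al; stems whose last vowel is 'a' or 'i' add zu- … -im around the stem.
So paptub → papteb.

papteb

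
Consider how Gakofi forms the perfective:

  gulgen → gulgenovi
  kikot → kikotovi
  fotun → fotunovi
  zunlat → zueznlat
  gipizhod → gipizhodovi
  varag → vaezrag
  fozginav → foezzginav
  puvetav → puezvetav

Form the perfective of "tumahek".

tumahekovi

zunlat and kikot both end in -t yet inflect differently (zueznlat, kikotovi), so the final letter is not what conditions the rule; the last vowel is.
"tumahek" has last vowel 'e'. The one such stem in the data (gulgen → gulgenovi) adds -ovi, so the same rule applies.
So tumahek → tumahekovi.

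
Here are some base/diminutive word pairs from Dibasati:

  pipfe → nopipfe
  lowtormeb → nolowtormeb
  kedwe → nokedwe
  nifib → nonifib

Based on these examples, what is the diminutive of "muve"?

nomuve

Every pair shown (pipfe → nopipfe, lowtormeb → nolowtormeb, kedwe → nokedwe, …) follows the same rule: add the prefix no-.
So muve → nomuve.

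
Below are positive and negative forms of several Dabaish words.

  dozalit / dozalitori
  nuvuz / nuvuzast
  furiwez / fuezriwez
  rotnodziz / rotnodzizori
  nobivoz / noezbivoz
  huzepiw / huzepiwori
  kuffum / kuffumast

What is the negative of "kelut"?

kelutast

rotnodziz and nuvuz both end in -z yet inflect differently (rotnodzizori, nuvuzast), so the final letter is not what conditions the rule; the last vowel is.
"kelut" has last vowel 'u'. The stems whose last vowel is 'u' (nuvuz → nuvuzast, kuffum → kuffumast) add -ast.
So kelut → kelutast.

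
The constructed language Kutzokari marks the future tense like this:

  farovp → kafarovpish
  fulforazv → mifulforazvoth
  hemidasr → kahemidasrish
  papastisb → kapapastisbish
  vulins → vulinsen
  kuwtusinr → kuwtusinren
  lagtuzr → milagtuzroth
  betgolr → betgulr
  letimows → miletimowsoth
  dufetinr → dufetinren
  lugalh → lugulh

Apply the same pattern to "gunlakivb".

kagunlakivbish

"gunlakivb" has second-to-last letter 'v'. The one such stem in the data (farovp → kafarovpish) adds ka- … -ish around the stem, so the same rule applies.
So gunlakivb → kagunlakivbish.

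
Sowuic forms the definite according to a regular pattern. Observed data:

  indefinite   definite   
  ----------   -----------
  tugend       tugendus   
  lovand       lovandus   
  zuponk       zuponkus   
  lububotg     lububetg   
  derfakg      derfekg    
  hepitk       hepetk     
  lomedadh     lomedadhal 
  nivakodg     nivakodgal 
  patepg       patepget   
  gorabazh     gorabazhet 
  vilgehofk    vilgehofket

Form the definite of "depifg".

depifget

zuponk and hepitk both end in -k yet inflect differently (zuponkus, hepetk), so the final letter is not what conditions the rule; the second-to-last letter is.
"depifg" has second-to-last letter 'f'. The one such stem in the data (vilgehofk → vilgehofket) adds -et, so the same rule applies.
So depifg → depifget.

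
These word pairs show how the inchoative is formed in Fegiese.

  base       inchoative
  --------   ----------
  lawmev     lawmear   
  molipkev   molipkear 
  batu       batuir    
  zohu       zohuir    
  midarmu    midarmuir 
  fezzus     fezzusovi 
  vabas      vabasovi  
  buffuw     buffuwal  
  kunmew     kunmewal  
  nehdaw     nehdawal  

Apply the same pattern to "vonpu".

vonpuir

"vonpu" ends in -u. The stems ending in -u (batu → batuir, zohu → zohuir, midarmu → midarmuir) add -ir.
So vonpu → vonpuir.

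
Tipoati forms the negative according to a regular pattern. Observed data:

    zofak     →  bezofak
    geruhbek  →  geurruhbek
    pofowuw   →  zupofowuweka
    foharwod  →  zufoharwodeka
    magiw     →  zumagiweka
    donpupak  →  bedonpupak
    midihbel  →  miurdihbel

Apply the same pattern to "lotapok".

"lotapok" has last vowel 'o'. The one such stem in the data (foharwod → zufoharwodeka) adds zu- … -eka around the stem, so the same rule applies.
The other patterns: stems whose last vowel is 'a' add the prefix be-; stems whose last vowel is 'e' insert -ur- after the first vowel.
So lotapok → zulotapokeka.

zulotapokeka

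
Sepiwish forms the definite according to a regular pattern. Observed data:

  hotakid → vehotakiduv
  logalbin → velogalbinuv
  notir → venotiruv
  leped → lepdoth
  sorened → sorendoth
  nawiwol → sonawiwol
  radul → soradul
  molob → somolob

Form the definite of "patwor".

hotakid and leped both end in -d yet inflect differently (vehotakiduv, lepdoth), so the final letter is not what conditions the rule; the last vowel is.
"patwor" has last vowel 'o'. The stems whose last vowel is 'o' (nawiwol → sonawiwol, molob → somolob) add the prefix so-.
So patwor → sopatwor.

sopatwor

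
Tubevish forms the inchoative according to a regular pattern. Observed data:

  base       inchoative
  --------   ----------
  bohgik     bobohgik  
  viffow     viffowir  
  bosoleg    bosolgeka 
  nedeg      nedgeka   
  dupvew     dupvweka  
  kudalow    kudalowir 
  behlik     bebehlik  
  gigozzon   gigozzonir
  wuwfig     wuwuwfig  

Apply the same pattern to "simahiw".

sisimahiw

wuwfig and bosoleg both end in -g yet inflect differently (wuwuwfig, bosolgeka), so the final letter is not what conditions the rule; the last vowel is.
"simahiw" has last vowel 'i'. The stems whose last vowel is 'i' (behlik → bebehlik, bohgik → bobohgik, wuwfig → wuwuwfig) repeat the first consonant+vowel as a prefix.
The other patterns: stems whose last vowel is 'e' delete the last vowel and add -eka; stems whose last vowel is 'o' add -ir.
So simahiw → sisimahiw.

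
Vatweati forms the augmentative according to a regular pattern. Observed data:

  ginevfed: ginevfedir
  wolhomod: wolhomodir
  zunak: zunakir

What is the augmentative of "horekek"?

horekekir

Every pair shown (ginevfed → ginevfedir, wolhomod → wolhomodir, zunak → zunakir) follows the same rule: add -ir.
So horekek → horekekir.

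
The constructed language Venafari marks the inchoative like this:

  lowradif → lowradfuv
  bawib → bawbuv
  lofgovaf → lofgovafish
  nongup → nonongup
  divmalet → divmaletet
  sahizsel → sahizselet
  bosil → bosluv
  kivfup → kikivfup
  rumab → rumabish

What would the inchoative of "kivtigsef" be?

"kivtigsef" has last vowel 'e'. The stems whose last vowel is 'e' (sahizsel → sahizselet, divmalet → divmaletet) add -et.
The other patterns: stems whose last vowel is 'i' delete the last vowel and add -uv; stems whose last vowel is 'a' add -ish; stems whose last vowel is 'u' repeat the first consonant+vowel as a prefix.
So kivtigsef → kivtigsefet.

kivtigsefet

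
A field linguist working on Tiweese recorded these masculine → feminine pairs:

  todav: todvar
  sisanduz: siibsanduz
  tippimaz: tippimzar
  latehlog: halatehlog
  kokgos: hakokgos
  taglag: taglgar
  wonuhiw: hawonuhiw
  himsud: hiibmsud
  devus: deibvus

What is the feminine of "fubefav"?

sisanduz and tippimaz both end in -z yet inflect differently (siibsanduz, tippimzar), so the final letter is not what conditions the rule; the last vowel is.
"fubefav" has last vowel 'a'. The stems whose last vowel is 'a' (tippimaz → tippimzar, todav → todvar, taglag → taglgar) delete the last vowel and add -ar.
So fubefav → fubefvar.

fubefvar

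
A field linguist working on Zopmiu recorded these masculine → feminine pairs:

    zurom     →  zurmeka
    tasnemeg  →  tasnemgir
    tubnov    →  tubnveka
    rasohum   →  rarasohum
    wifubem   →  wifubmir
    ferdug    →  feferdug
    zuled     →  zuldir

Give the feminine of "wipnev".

wipnvir

"wipnev" has last vowel 'e'. The stems whose last vowel is 'e' (wifubem → wifubmir, tasnemeg → tasnemgir, zuled → zuldir) delete the last vowel and add -ir.
The other patterns: stems whose last vowel is 'o' delete the last vowel and add -eka; stems whose last vowel is 'u' repeat the first consonant+vowel as a prefix.
So wipnev → wipnvir.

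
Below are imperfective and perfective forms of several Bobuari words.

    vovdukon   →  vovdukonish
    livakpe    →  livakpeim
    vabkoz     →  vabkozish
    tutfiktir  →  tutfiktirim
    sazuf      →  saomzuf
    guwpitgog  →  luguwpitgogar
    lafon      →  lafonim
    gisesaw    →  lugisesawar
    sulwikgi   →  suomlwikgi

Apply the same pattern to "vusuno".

vusunoish

vovdukon and lafon both end in -n yet inflect differently (vovdukonish, lafonim), so the final letter is not what conditions the rule; the first letter is.
"vusuno" begins with v-. The stems beginning with v- (vabkoz → vabkozish, vovdukon → vovdukonish) add -ish.
So vusuno → vusunoish.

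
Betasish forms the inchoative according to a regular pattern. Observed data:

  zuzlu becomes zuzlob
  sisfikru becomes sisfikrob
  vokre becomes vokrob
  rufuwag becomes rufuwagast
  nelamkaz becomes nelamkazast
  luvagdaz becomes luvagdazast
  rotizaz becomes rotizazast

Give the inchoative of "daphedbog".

daphedbogast

luvagdaz and sisfikru both have 3 vowels yet inflect differently (luvagdazast, sisfikrob), so the number of vowels is not what conditions the rule; whether the stem ends in a vowel or a consonant is.
"daphedbog" ends in a consonant. The stems ending in a consonant (luvagdaz → luvagdazast, nelamkaz → nelamkazast, rotizaz → rotizazast) add -ast.
The other pattern: stems ending in a vowel drop the final letter and add -ob.
So daphedbog → daphedbogast.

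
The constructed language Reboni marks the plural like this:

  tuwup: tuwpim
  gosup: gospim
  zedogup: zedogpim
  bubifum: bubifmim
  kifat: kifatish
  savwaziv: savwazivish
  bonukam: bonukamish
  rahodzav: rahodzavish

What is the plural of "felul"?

bubifum and bonukam both end in -m yet inflect differently (bubifmim, bonukamish), so the final letter is not what conditions the rule; the last vowel is.
"felul" has last vowel 'u'. The stems whose last vowel is 'u' (tuwup → tuwpim, gosup → gospim, zedogup → zedogpim) delete the last vowel and add -im.
The other pattern: stems whose last vowel is 'a' or 'i' add -ish.
So felul → fellim.

fellim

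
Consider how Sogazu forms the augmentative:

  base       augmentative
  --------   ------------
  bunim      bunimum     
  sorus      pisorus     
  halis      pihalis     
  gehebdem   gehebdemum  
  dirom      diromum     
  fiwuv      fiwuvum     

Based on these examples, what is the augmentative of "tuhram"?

halis and bunim both have last vowel 'i' yet inflect differently (pihalis, bunimum), so the last vowel is not what conditions the rule; the final letter is.
"tuhram" ends in -m. The stems ending in -m (gehebdem → gehebdemum, dirom → diromum, bunim → bunimum) add -um.
The other pattern: stems ending in -s add the prefix pi-.
So tuhram → tuhramum.

tuhramum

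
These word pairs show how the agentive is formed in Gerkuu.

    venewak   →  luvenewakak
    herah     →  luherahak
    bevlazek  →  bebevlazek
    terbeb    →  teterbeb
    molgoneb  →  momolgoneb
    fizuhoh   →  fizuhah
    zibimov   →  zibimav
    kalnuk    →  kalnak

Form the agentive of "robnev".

rorobnev

"robnev" has last vowel 'e'. The stems whose last vowel is 'e' (bevlazek → bebevlazek, terbeb → teterbeb, molgoneb → momolgoneb) repeat the first consonant+vowel as a prefix.
So robnev → rorobnev.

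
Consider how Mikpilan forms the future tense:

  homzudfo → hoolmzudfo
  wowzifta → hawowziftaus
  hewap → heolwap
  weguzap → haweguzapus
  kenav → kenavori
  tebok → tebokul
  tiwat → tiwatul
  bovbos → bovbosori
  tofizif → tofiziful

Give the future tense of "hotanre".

hooltanre

"hotanre" begins with h-. The stems beginning with h- (hewap → heolwap, homzudfo → hoolmzudfo) insert -ol- after the first vowel.
The other patterns: stems beginning with w- add ha- … -us around the stem; stems beginning with t- add -ul; stems beginning with b- or k- add -ori.
So hotanre → hooltanre.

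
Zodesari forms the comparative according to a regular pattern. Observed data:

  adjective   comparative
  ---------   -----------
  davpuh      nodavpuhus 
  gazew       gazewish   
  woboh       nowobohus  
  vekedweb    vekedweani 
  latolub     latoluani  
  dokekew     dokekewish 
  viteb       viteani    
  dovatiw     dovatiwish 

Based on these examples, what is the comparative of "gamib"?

gamiani

latolub and davpuh both have last vowel 'u' yet inflect differently (latoluani, nodavpuhus), so the last vowel is not what conditions the rule; the final letter is.
"gamib" ends in -b. The stems ending in -b (viteb → viteani, latolub → latoluani, vekedweb → vekedweani) drop the final letter and add -ani.
So gamib → gamiani.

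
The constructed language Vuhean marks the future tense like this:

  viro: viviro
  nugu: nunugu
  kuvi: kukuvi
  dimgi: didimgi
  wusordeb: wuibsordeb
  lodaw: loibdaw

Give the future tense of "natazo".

nanatazo

"natazo" ends in a vowel. The stems ending in a vowel (viro → viviro, kuvi → kukuvi, dimgi → didimgi) repeat the first consonant+vowel as a prefix.
The other pattern: stems ending in a consonant insert -ib- after the first vowel.
So natazo → nanatazo.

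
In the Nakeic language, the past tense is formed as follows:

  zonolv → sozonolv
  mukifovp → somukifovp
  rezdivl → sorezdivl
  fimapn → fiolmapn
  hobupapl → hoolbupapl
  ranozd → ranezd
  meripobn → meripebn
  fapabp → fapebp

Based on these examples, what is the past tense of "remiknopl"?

reolmiknopl

rezdivl and hobupapl both end in -l yet inflect differently (sorezdivl, hoolbupapl), so the final letter is not what conditions the rule; the second-to-last letter is.
"remiknopl" has second-to-last letter 'p'. The stems whose second-to-last letter is 'p' (fimapn → fiolmapn, hobupapl → hoolbupapl) insert -ol- after the first vowel.
So remiknopl → reolmiknopl.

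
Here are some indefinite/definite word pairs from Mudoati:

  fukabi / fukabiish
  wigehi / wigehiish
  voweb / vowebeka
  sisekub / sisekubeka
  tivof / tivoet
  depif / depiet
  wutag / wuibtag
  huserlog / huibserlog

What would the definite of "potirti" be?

potirtiish

fukabi and depif both have last vowel 'i' yet inflect differently (fukabiish, depiet), so the last vowel is not what conditions the rule; the final letter is.
"potirti" ends in -i. The stems ending in -i (fukabi → fukabiish, wigehi → wigehiish) add -ish.
So potirti → potirtiish.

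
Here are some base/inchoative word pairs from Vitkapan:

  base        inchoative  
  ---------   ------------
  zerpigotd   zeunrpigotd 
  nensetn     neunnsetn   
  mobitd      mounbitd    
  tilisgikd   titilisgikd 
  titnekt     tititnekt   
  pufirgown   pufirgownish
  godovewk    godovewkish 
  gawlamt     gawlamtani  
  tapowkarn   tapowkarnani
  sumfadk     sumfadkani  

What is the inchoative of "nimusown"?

nimusownish

"nimusown" has second-to-last letter 'w'. The stems whose second-to-last letter is 'w' (pufirgown → pufirgownish, godovewk → godovewkish) add -ish.
So nimusown → nimusownish.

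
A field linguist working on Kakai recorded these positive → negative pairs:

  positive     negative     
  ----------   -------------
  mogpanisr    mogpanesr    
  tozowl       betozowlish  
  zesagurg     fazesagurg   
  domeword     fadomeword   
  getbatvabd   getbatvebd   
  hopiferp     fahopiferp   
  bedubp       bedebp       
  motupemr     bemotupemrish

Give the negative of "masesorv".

getbatvabd and domeword both end in -d yet inflect differently (getbatvebd, fadomeword), so the final letter is not what conditions the rule; the second-to-last letter is.
"masesorv" has second-to-last letter 'r'. The stems whose second-to-last letter is 'r' (zesagurg → fazesagurg, domeword → fadomeword, hopiferp → fahopiferp) add the prefix fa-.
The other patterns: stems whose second-to-last letter is 'b' or 's' change the last vowel to 'e'; stems whose second-to-last letter is 'm' or 'w' add be- … -ish around the stem.
So masesorv → famasesorv.

famasesorv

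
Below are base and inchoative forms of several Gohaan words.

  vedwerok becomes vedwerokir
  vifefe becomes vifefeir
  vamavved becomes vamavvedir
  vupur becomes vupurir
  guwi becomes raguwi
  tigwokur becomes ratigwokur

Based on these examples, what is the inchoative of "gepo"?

ragepo

"gepo" begins with g-. The one such stem in the data (guwi → raguwi) adds the prefix ra-, so the same rule applies.
The other pattern: stems beginning with v- add -ir.
So gepo → ragepo.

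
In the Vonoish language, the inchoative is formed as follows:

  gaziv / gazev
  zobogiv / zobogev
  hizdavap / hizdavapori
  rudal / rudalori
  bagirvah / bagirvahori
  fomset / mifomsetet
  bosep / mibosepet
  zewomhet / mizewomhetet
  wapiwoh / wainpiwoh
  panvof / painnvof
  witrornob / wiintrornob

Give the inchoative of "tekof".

teinkof

"tekof" has last vowel 'o'. The stems whose last vowel is 'o' (wapiwoh → wainpiwoh, panvof → painnvof, witrornob → wiintrornob) insert -in- after the first vowel.
So tekof → teinkof.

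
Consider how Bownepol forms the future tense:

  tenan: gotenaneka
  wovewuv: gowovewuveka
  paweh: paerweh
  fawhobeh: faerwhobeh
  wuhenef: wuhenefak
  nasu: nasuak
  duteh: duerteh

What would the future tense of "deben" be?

godebeneka

fawhobeh and wuhenef both have last vowel 'e' yet inflect differently (faerwhobeh, wuhenefak), so the last vowel is not what conditions the rule; the final letter is.
"deben" ends in -n. The one such stem in the data (tenan → gotenaneka) adds go- … -eka around the stem, so the same rule applies.
The other patterns: stems ending in -h insert -er- after the first vowel; stems ending in -f or -u add -ak.
So deben → godebeneka.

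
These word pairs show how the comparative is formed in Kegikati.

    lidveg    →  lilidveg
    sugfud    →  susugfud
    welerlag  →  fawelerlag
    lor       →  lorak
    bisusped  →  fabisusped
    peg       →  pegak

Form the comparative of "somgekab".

fasomgekab

"somgekab" has 3 vowels. The stems with 3 vowels (welerlag → fawelerlag, bisusped → fabisusped) add the prefix fa-.
The other patterns: stems with 1 vowel add -ak; stems with 2 vowels repeat the first consonant+vowel as a prefix.
So somgekab → fasomgekab.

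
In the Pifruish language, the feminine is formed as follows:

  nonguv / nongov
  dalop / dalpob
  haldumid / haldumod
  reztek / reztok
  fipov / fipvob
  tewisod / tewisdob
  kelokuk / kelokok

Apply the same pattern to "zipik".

zipok

tewisod and haldumid both end in -d yet inflect differently (tewisdob, haldumod), so the final letter is not what conditions the rule; the last vowel is.
"zipik" has last vowel 'i'. The one such stem in the data (haldumid → haldumod) changes the last vowel to 'o' (as do nonguv, reztek), so the same rule applies.
The other pattern: stems whose last vowel is 'o' delete the last vowel and add -ob.
So zipik → zipok.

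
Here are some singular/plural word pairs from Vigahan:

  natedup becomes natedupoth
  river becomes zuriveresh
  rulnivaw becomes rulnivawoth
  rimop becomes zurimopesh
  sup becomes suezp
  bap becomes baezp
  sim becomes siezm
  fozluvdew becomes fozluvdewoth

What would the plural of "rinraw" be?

bap and rimop both end in -p yet inflect differently (baezp, zurimopesh), so the final letter is not what conditions the rule; the number of vowels is.
"rinraw" has 2 vowels. The stems with 2 vowels (river → zuriveresh, rimop → zurimopesh) add zu- … -esh around the stem.
The other patterns: stems with 1 vowel insert -ez- after the first vowel; stems with 3 vowels add -oth.
So rinraw → zurinrawesh.

zurinrawesh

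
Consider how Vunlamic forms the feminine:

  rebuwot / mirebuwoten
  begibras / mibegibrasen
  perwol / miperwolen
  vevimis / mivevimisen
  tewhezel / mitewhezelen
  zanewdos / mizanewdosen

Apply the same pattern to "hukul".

Every pair shown (rebuwot → mirebuwoten, begibras → mibegibrasen, perwol → miperwolen, …) follows the same rule: add mi- … -en around the stem.
So hukul → mihukulen.

mihukulen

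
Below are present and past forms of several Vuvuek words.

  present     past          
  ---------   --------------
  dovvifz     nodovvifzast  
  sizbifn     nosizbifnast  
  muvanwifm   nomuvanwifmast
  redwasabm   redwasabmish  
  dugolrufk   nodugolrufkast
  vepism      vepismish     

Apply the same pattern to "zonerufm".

nozonerufmast

muvanwifm and vepism both end in -m yet inflect differently (nomuvanwifmast, vepismish), so the final letter is not what conditions the rule; the second-to-last letter is.
"zonerufm" has second-to-last letter 'f'. The stems whose second-to-last letter is 'f' (muvanwifm → nomuvanwifmast, dovvifz → nodovvifzast, sizbifn → nosizbifnast) add no- … -ast around the stem.
The other pattern: stems whose second-to-last letter is 'b' or 's' add -ish.
So zonerufm → nozonerufmast.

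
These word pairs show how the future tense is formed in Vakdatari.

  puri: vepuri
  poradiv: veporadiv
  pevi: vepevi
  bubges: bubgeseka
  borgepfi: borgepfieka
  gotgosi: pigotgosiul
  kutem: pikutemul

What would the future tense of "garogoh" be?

"garogoh" begins with g-. The one such stem in the data (gotgosi → pigotgosiul) adds pi- … -ul around the stem, so the same rule applies.
So garogoh → pigarogohul.

pigarogohul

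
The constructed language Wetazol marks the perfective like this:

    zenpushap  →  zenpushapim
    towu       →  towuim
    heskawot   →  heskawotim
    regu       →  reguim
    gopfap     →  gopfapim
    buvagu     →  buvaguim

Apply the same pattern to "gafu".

gafuim

Every pair shown (zenpushap → zenpushapim, towu → towuim, heskawot → heskawotim, …) follows the same rule: add -im.
So gafu → gafuim.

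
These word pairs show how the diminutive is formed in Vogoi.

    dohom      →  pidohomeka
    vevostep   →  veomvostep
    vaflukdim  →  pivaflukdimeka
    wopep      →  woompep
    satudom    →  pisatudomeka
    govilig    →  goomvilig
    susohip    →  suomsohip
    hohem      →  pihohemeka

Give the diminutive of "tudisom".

pitudisomeka

"tudisom" ends in -m. The stems ending in -m (satudom → pisatudomeka, hohem → pihohemeka, dohom → pidohomeka) add pi- … -eka around the stem.
So tudisom → pitudisomeka.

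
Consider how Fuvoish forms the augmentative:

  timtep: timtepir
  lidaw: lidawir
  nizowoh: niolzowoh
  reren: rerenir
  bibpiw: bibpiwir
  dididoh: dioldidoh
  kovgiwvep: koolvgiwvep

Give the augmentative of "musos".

musosir

timtep and kovgiwvep both end in -p yet inflect differently (timtepir, koolvgiwvep), so the final letter is not what conditions the rule; the number of vowels is.
"musos" has 2 vowels. The stems with 2 vowels (timtep → timtepir, bibpiw → bibpiwir, lidaw → lidawir) add -ir.
So musos → musosir.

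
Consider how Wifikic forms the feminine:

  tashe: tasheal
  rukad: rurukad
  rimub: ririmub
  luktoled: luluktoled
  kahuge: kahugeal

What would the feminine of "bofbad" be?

"bofbad" ends in -d. The stems ending in -d (luktoled → luluktoled, rukad → rurukad) repeat the first consonant+vowel as a prefix.
So bofbad → bobofbad.

bobofbad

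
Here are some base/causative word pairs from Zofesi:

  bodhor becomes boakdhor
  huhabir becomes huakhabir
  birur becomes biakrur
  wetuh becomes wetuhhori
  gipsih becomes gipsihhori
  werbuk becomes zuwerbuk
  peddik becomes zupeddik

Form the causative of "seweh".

"seweh" ends in -h. The stems ending in -h (wetuh → wetuhhori, gipsih → gipsihhori) double the final consonant and add -ori.
So seweh → sewehhori.

sewehhori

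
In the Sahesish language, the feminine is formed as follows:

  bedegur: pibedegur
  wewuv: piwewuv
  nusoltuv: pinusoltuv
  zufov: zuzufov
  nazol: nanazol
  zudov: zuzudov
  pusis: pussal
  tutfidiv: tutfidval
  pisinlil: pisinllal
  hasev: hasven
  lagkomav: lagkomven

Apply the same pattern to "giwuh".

wewuv and zufov both end in -v yet inflect differently (piwewuv, zuzufov), so the final letter is not what conditions the rule; the last vowel is.
"giwuh" has last vowel 'u'. The stems whose last vowel is 'u' (bedegur → pibedegur, wewuv → piwewuv, nusoltuv → pinusoltuv) add the prefix pi-.
So giwuh → pigiwuh.

pigiwuh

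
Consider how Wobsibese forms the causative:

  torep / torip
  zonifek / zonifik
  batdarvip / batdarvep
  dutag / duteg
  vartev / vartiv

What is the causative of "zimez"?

zimiz

torep and batdarvip both end in -p yet inflect differently (torip, batdarvep), so the final letter is not what conditions the rule; the last vowel is.
"zimez" has last vowel 'e'. The stems whose last vowel is 'e' (zonifek → zonifik, vartev → vartiv, torep → torip) change the last vowel to 'i'.
The other pattern: stems whose last vowel is 'a' or 'i' change the last vowel to 'e'.
So zimez → zimiz.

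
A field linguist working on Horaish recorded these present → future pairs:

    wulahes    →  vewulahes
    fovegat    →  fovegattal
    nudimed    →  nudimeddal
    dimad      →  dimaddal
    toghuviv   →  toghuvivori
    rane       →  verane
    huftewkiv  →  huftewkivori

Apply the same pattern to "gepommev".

nudimed and wulahes both have last vowel 'e' yet inflect differently (nudimeddal, vewulahes), so the last vowel is not what conditions the rule; the final letter is.
"gepommev" ends in -v. The stems ending in -v (huftewkiv → huftewkivori, toghuviv → toghuvivori) add -ori.
So gepommev → gepommevori.

gepommevori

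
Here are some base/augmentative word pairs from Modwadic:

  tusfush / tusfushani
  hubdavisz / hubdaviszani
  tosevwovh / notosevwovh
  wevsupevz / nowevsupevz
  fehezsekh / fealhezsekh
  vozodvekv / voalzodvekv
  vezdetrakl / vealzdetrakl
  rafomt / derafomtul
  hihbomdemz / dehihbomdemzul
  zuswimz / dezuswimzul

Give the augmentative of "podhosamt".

depodhosamtul

tusfush and tosevwovh both end in -h yet inflect differently (tusfushani, notosevwovh), so the final letter is not what conditions the rule; the second-to-last letter is.
"podhosamt" has second-to-last letter 'm'. The stems whose second-to-last letter is 'm' (rafomt → derafomtul, hihbomdemz → dehihbomdemzul, zuswimz → dezuswimzul) add de- … -ul around the stem.
So podhosamt → depodhosamtul.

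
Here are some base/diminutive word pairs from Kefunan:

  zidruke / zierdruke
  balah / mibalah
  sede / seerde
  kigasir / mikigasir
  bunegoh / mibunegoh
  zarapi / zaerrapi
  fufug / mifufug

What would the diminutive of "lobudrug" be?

zarapi and kigasir both have last vowel 'i' yet inflect differently (zaerrapi, mikigasir), so the last vowel is not what conditions the rule; whether the stem ends in a vowel or a consonant is.
"lobudrug" ends in a consonant. The stems ending in a consonant (bunegoh → mibunegoh, balah → mibalah, fufug → mifufug) add the prefix mi-.
The other pattern: stems ending in a vowel insert -er- after the first vowel.
So lobudrug → milobudrug.

milobudrug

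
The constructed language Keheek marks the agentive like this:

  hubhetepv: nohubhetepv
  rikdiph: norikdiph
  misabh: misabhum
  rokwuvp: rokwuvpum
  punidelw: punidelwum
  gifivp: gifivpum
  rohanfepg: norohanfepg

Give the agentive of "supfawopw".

nosupfawopw

rikdiph and misabh both end in -h yet inflect differently (norikdiph, misabhum), so the final letter is not what conditions the rule; the second-to-last letter is.
"supfawopw" has second-to-last letter 'p'. The stems whose second-to-last letter is 'p' (rohanfepg → norohanfepg, hubhetepv → nohubhetepv, rikdiph → norikdiph) add the prefix no-.
The other pattern: stems whose second-to-last letter is 'b', 'l' or 'v' add -um.
So supfawopw → nosupfawopw.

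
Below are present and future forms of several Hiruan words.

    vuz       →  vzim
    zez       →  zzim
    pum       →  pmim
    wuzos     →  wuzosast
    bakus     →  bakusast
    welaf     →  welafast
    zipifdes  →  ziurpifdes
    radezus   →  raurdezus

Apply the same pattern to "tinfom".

tinfomast

wuzos and zipifdes both end in -s yet inflect differently (wuzosast, ziurpifdes), so the final letter is not what conditions the rule; the number of vowels is.
"tinfom" has 2 vowels. The stems with 2 vowels (wuzos → wuzosast, bakus → bakusast, welaf → welafast) add -ast.
The other patterns: stems with 1 vowel delete the last vowel and add -im; stems with 3 vowels insert -ur- after the first vowel.
So tinfom → tinfomast.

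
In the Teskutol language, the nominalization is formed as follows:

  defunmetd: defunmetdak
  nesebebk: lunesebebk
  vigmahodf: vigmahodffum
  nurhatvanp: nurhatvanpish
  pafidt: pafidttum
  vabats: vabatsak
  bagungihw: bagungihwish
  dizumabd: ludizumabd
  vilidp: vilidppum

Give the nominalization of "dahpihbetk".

defunmetd and dizumabd both end in -d yet inflect differently (defunmetdak, ludizumabd), so the final letter is not what conditions the rule; the second-to-last letter is.
"dahpihbetk" has second-to-last letter 't'. The stems whose second-to-last letter is 't' (defunmetd → defunmetdak, vabats → vabatsak) add -ak.
So dahpihbetk → dahpihbetkak.

dahpihbetkak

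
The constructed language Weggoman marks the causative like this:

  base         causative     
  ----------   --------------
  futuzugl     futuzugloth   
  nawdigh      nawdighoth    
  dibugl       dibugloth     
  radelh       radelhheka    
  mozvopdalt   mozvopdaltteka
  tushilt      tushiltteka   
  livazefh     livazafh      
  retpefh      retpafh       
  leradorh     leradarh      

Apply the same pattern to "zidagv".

nawdigh and radelh both end in -h yet inflect differently (nawdighoth, radelhheka), so the final letter is not what conditions the rule; the second-to-last letter is.
"zidagv" has second-to-last letter 'g'. The stems whose second-to-last letter is 'g' (futuzugl → futuzugloth, nawdigh → nawdighoth, dibugl → dibugloth) add -oth.
The other patterns: stems whose second-to-last letter is 'l' double the final consonant and add -eka; stems whose second-to-last letter is 'f' or 'r' change the last vowel to 'a'.
So zidagv → zidagvoth.

zidagvoth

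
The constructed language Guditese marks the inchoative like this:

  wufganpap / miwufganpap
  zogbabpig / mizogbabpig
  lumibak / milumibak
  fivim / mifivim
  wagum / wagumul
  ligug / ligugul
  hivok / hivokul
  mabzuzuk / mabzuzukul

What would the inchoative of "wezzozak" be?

fivim and wagum both end in -m yet inflect differently (mifivim, wagumul), so the final letter is not what conditions the rule; the last vowel is.
"wezzozak" has last vowel 'a'. The stems whose last vowel is 'a' (wufganpap → miwufganpap, lumibak → milumibak) add the prefix mi-.
So wezzozak → miwezzozak.

miwezzozak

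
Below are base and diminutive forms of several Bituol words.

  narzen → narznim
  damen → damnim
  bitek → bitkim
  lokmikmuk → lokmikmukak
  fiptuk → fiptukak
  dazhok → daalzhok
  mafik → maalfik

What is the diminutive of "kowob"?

koalwob

bitek and lokmikmuk both end in -k yet inflect differently (bitkim, lokmikmukak), so the final letter is not what conditions the rule; the last vowel is.
"kowob" has last vowel 'o'. The one such stem in the data (dazhok → daalzhok) inserts -al- after the first vowel (as does mafik), so the same rule applies.
So kowob → koalwob.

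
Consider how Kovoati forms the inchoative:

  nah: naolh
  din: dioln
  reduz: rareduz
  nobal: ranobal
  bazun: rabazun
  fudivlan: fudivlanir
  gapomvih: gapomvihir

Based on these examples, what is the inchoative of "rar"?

din and bazun both end in -n yet inflect differently (dioln, rabazun), so the final letter is not what conditions the rule; the number of vowels is.
"rar" has 1 vowel. The stems with 1 vowel (nah → naolh, din → dioln) insert -ol- after the first vowel.
The other patterns: stems with 2 vowels add the prefix ra-; stems with 3 vowels add -ir.
So rar → raolr.

raolr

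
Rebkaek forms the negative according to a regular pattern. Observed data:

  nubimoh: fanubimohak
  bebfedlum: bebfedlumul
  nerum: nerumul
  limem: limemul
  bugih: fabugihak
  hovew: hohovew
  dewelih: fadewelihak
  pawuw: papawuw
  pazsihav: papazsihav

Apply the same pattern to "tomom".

tomomul

limem and hovew both have last vowel 'e' yet inflect differently (limemul, hohovew), so the last vowel is not what conditions the rule; the final letter is.
"tomom" ends in -m. The stems ending in -m (limem → limemul, bebfedlum → bebfedlumul, nerum → nerumul) add -ul.
So tomom → tomomul.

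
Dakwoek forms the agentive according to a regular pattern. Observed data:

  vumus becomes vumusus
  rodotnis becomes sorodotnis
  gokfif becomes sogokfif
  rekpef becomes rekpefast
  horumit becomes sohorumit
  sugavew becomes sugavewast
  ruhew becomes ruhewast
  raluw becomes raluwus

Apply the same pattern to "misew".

misewast

rekpef and gokfif both end in -f yet inflect differently (rekpefast, sogokfif), so the final letter is not what conditions the rule; the last vowel is.
"misew" has last vowel 'e'. The stems whose last vowel is 'e' (sugavew → sugavewast, ruhew → ruhewast, rekpef → rekpefast) add -ast.
So misew → misewast.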